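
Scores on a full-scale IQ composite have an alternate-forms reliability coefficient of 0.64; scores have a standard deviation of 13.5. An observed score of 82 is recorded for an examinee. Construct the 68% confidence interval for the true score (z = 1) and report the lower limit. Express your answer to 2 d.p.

SEM = 13.50000*√(1 − 0.64000) ≈ 8.10000
Half-width = 1*8.10000 ≈ 8.10000
Lower limit = 82 − 8.10000 ≈ 73.90000

73.90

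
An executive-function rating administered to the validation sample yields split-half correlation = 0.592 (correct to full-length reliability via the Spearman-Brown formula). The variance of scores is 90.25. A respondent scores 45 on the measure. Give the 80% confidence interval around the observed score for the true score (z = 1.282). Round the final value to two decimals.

σ = 90.25^(1/2) = 9.500
Spearman-Brown: r = 2(0.592) / (1 + 0.592) = 1.184 / 1.592 ≃ 0.744
SEM = 9.500 × √(1 − 0.744) = 9.500 × √0.256 ≃ 9.500 × 0.506 ≃ 4.809
Half-width = 1.282×4.809 ≃ 6.166
Interval: (38.834, 51.166)

[38.83, 51.17]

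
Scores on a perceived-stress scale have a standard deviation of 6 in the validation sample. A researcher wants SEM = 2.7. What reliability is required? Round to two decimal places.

0.80

Required reliability = 1 − (SEM/SD)² = 1 − 0.20250 ≈ 0.79750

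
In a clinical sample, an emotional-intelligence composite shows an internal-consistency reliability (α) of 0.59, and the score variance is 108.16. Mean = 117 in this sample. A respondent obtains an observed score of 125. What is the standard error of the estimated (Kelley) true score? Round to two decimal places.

5.12

σ = 108.16^(1/2) = 10.400
SE_est = SD × √(r(1 − r)) = 10.400 × √0.242 ≈ 10.400 × 0.492 ≈ 5.115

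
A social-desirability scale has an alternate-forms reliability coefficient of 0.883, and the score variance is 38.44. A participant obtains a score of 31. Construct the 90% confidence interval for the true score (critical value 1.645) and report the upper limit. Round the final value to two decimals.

34.49

SD = √38.44 = 6.2000
SEM = 6.2000 × √(1 − 0.8830) = 6.2000 × √0.1170 ≃ 6.2000 × 0.3421 ≃ 2.1207
Half-width = 1.645×2.1207 ≃ 3.4886
Upper bound: 31 + 3.4886 = 34.4886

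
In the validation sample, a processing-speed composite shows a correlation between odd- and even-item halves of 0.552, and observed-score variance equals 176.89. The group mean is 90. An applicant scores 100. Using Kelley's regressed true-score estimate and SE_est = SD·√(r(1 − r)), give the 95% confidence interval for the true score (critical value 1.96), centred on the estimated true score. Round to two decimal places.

SD = √176.89 ≈ 13.3000
Full-length reliability (Spearman-Brown) = 2(0.552)/(1+0.552) ≈ 0.7113
T̂ = r·X + (1 − r)·M = 0.7113×100 + 0.2887×90 ≈ 71.1340 + 25.9794 ≈ 97.1134
SE_est = SD × √(r(1 − r)) = 13.3000 × √0.2053 ≈ 13.3000 × 0.4531 ≈ 6.0268
95% CI: 97.1134 ± 11.8124 ≈ (85.3010, 108.9258)

[85.30, 108.93]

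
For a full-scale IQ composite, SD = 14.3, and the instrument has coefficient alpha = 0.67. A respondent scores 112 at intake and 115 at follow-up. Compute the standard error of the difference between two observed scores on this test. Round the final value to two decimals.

11.62

SEM = 14.30000 · √(1 − 0.67000) = 14.30000 · √0.33000 ≈ 14.30000 · 0.57446 ≈ 8.21472
SE_diff = SEM · √2 ≈ 8.21472 · 1.41421 ≈ 11.61737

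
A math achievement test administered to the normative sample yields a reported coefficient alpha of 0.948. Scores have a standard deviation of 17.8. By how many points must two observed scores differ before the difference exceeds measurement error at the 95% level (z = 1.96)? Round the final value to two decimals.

SEM = 17.80000*√(1 − 0.94800) ≈ 4.05902
SE_diff = SEM * √2 ≈ 4.05902 * 1.41421 ≈ 5.74033
Smallest detectable difference = 1.96*5.74033 ≈ 11.25104

11.25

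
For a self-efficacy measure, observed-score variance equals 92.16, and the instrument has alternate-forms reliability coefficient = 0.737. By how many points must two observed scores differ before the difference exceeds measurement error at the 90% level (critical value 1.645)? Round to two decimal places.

11.45

SD = √92.16 ≃ 9.600
SEM = 9.600 * √(1 − 0.737) = 9.600 * √0.263 ≃ 9.600 * 0.513 ≃ 4.923
Standard error of the difference = 4.923·√2 ≃ 6.962
Smallest detectable difference = 1.645*6.962 ≃ 11.453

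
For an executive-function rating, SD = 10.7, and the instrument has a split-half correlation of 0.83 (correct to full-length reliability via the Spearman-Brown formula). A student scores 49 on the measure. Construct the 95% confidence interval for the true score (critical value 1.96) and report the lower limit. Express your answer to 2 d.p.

Full-length reliability (Spearman-Brown) = 2(0.83)/(1+0.83) ≃ 0.9071
SEM = 10.7000 * √(1 − 0.9071) = 10.7000 * √0.0929 ≃ 10.7000 * 0.3048 ≃ 3.2612
1.96 * SEM ≃ 6.3920
Lower bound: 49 − 6.3920 = 42.6080

42.61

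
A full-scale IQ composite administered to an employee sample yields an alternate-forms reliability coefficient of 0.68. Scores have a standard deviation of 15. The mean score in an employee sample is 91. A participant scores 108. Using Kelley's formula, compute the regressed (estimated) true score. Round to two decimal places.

T̂ = 0.68000(108) + 0.32000(91) ≃ 102.56000

102.56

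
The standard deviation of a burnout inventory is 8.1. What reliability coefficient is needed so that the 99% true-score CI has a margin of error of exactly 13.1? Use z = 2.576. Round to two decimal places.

0.61

SEM needed = half-width / z = 13.1/2.576 ≈ 5.085
r = 1 − (5.085/8.1)² ≈ 1 − 0.394 ≈ 0.606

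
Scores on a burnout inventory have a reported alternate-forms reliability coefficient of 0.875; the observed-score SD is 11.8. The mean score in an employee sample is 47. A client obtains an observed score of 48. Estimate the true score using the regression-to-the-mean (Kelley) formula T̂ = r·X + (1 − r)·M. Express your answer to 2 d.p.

Estimated true score = 0.87500*48 + (1 − 0.87500)*47 ≈ 47.87500

47.88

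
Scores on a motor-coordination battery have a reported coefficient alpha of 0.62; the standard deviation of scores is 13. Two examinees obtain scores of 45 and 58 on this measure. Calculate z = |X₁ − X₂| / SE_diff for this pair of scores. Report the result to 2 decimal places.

SEM = 13.0000 × √(1 − 0.6200) = 13.0000 × √0.3800 ≈ 13.0000 × 0.6164 ≈ 8.0137
Standard error of the difference = 8.0137·√2 ≈ 11.3331
z = 13 / 11.3331 ≈ 1.1471

1.15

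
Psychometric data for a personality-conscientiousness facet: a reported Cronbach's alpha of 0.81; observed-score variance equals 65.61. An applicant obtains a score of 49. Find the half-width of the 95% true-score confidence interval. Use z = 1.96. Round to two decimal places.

SD = √65.61 ≈ 8.1000
SEM = 8.1000 * √(1 − 0.8100) = 8.1000 * √0.1900 ≈ 8.1000 * 0.4359 ≈ 3.5307
Half-width = 1.96*3.5307 ≈ 6.9202

6.92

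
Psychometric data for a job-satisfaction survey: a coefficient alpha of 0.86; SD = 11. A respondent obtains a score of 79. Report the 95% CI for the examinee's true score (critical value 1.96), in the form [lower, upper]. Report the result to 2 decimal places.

SEM = 11.0000*√(1 − 0.8600) ≈ 4.1158
Margin = 1.96 * 4.1158 ≈ 8.0670
95% CI: 79 ± 8.0670 = [70.9330, 87.0670]

[70.93, 87.07]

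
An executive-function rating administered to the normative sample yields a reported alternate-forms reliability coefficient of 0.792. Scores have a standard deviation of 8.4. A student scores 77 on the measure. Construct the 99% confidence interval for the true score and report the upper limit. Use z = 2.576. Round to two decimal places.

SEM = 8.4000 * √(1 − 0.7920) = 8.4000 * √0.2080 ≈ 8.4000 * 0.4561 ≈ 3.8310
Margin = 2.576 * 3.8310 ≈ 9.8686
Upper limit = 77 + 9.8686 ≈ 86.8686

86.87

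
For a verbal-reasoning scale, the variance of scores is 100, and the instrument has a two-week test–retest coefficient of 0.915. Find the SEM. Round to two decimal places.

2.92

SD = √100 = 10.0000
SEM = 10.0000×√(1 − 0.9150) ≈ 2.9155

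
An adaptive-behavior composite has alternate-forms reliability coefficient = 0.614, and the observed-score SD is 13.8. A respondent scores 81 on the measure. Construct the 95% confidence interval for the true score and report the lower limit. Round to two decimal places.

64.20

SEM = 13.800 * √(1 − 0.614) = 13.800 * √0.386 ≃ 13.800 * 0.621 ≃ 8.574
Margin = 1.96 * 8.574 ≃ 16.805
Lower limit = 81 − 16.805 ≃ 64.195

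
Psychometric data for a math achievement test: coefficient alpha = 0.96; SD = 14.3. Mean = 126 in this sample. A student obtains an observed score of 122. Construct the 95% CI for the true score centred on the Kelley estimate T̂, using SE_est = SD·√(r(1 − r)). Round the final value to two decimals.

[116.67, 127.65]

T̂ = 0.960(122) + 0.040(126) ≈ 122.160
SE_est = 14.300·√[r(1 − r)] ≈ 2.802
95% CI: 122.160 ± 5.492 ≈ (116.668, 127.652)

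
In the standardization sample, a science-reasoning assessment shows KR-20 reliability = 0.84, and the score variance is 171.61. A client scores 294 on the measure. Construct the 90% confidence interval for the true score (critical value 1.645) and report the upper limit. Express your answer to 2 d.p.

SD = √171.61 = 13.100
SEM = 13.100×√(1 − 0.840) ≈ 5.240
1.645 × SEM ≈ 8.620
Upper limit = 294 + 8.620 ≈ 302.620

302.62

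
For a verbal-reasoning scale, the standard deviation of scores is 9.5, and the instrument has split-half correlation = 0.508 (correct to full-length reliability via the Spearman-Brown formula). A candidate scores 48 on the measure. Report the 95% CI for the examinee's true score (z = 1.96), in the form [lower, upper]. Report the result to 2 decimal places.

r_full = 2·0.508 / (1 + 0.508) ≈ 0.674
SEM = 9.500 · √(1 − 0.674) = 9.500 · √0.326 ≈ 9.500 · 0.571 ≈ 5.426
Margin = 1.96 · 5.426 ≈ 10.636
95% CI: 48 ± 10.636 = [37.364, 58.636]

[37.36, 58.64]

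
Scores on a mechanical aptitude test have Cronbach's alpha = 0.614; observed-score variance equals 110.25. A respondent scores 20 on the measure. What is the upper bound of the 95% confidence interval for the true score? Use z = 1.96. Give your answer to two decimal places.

32.79

σ = 110.25^(1/2) = 10.5000
The standard error of measurement is 10.5000*√(1 − 0.6140) ≈ 10.5000*0.6213 ≈ 6.5235.
1.96 * SEM ≈ 12.7861
Upper limit = 20 + 12.7861 ≈ 32.7861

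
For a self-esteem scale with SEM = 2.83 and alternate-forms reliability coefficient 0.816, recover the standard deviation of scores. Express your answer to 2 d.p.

SD = 2.83 / √(1 − 0.816) ≈ 6.5975

6.60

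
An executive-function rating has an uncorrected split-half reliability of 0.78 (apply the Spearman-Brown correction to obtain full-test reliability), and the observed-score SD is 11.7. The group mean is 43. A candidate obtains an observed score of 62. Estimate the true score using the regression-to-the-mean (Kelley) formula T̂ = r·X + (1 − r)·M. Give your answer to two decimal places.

Spearman-Brown: r = 2(0.78) / (1 + 0.78) = 1.56000 / 1.78000 ≈ 0.87640
Estimated true score = 0.87640×62 + (1 − 0.87640)×43 ≈ 59.65169

59.65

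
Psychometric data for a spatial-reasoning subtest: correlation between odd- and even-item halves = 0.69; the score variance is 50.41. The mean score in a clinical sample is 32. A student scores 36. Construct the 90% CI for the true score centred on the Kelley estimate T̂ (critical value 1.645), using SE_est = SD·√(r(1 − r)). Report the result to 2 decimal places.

[30.75, 39.79]

SD = √50.41 = 7.1000
r_full = 2·0.69 / (1 + 0.69) ≃ 0.8166
Estimated true score = 0.8166*36 + (1 − 0.8166)*32 ≃ 35.2663
SE_est = 7.1000·√[r(1 − r)] ≃ 2.7478
CI = 35.2663 ± 1.645 * 2.7478 → [30.7461, 39.7865]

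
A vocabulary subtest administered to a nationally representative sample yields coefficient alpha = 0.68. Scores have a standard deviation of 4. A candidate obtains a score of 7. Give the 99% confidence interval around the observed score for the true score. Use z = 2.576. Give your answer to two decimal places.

SEM = 4.000 × √(1 − 0.680) = 4.000 × √0.320 ≈ 4.000 × 0.566 ≈ 2.263
Half-width = 2.576×2.263 ≈ 5.829
99% CI: 7 ± 5.829 = [1.171, 12.829]

[1.17, 12.83]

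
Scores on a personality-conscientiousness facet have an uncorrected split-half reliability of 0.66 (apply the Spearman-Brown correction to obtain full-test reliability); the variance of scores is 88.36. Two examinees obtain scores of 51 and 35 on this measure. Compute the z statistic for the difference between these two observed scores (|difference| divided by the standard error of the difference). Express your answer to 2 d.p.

SD = √88.36 ≃ 9.400
r_full = 2·0.66 / (1 + 0.66) ≃ 0.795
SEM = 9.400 * √(1 − 0.795) = 9.400 * √0.205 ≃ 9.400 * 0.453 ≃ 4.254
Standard error of the difference = 4.254·√2 ≃ 6.016
z = 16 / 6.016 ≃ 2.659

2.66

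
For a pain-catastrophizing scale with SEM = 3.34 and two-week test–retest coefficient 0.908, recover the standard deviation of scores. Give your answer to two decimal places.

SD = SEM / √(1 − r) = 3.34 / √0.0920 ≈ 3.34 / 0.3033 ≈ 11.0117

11.01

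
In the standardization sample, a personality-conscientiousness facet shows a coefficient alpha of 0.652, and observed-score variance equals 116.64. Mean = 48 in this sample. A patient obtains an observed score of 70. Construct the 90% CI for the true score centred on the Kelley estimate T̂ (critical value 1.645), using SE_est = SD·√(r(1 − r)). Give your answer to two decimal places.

SD = √116.64 ≈ 10.8000
T̂ = r·X + (1 − r)·M = 0.6520·70 + 0.3480·48 = 45.6400 + 16.7040 ≈ 62.3440
SE_est = 10.8000·√[r(1 − r)] ≈ 5.1444
90% CI: 62.3440 ± 8.4626 ≈ (53.8814, 70.8066)

[53.88, 70.81]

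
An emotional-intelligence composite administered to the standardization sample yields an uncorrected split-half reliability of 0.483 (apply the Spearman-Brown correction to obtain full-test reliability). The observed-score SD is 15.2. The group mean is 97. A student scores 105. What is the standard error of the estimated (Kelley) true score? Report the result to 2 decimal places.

Full-length reliability (Spearman-Brown) = 2(0.483)/(1+0.483) ≃ 0.6514
SE_est = SD × √(r(1 − r)) = 15.2000 × √0.2271 ≃ 15.2000 × 0.4765 ≃ 7.2433

7.24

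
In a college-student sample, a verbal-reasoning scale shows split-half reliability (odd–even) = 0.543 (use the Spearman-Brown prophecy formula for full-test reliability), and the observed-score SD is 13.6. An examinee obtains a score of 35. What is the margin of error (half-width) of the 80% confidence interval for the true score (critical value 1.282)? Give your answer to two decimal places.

9.49

r_full = 2·0.543 / (1 + 0.543) ≈ 0.70382
The standard error of measurement is 13.60000×√(1 − 0.70382) ≈ 13.60000×0.54422 ≈ 7.40140.
Margin = 1.282 × 7.40140 ≈ 9.48860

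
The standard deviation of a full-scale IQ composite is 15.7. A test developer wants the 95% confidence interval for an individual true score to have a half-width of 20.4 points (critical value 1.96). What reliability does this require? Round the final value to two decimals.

SEM needed = half-width / z = 20.4/1.96 ≃ 10.408
r = 1 − (SEM / SD)² = 1 − (10.408 / 15.7)² ≃ 1 − 0.439 ≃ 0.561

0.56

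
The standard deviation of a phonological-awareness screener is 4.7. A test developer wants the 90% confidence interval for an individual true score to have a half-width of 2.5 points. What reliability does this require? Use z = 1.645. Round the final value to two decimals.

Required SEM = 2.5 / 1.645 ≃ 1.5198
r = 1 − (SEM / SD)² = 1 − (1.5198 / 4.7)² ≃ 1 − 0.1046 ≃ 0.8954

0.90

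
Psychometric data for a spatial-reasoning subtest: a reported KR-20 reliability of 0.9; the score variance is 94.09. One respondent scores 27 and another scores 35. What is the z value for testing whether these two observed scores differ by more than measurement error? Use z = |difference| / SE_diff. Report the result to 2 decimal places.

1.84

σ = 94.09^(1/2) = 9.70000
SEM = 9.70000 · √(1 − 0.90000) = 9.70000 · √0.10000 ≃ 9.70000 · 0.31623 ≃ 3.06741
SE_diff = SEM · √2 ≃ 3.06741 · 1.41421 ≃ 4.33797
z = 8 / 4.33797 ≃ 1.84418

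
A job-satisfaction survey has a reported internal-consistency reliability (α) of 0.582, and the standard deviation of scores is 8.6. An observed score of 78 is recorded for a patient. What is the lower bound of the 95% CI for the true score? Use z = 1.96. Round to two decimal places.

The standard error of measurement is 8.600·√(1 − 0.582) ≈ 8.600·0.647 ≈ 5.560.
1.96 · SEM ≈ 10.898
Lower bound: 78 − 10.898 = 67.102

67.10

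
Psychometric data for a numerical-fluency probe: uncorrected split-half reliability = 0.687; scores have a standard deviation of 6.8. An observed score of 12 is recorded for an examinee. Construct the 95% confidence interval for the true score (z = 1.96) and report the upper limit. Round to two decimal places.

Full-length reliability (Spearman-Brown) = 2(0.687)/(1+0.687) ≃ 0.81446
The standard error of measurement is 6.80000×√(1 − 0.81446) ≃ 6.80000×0.43074 ≃ 2.92903.
1.96 × SEM ≃ 5.74090
Upper limit = 12 + 5.74090 ≃ 17.74090

17.74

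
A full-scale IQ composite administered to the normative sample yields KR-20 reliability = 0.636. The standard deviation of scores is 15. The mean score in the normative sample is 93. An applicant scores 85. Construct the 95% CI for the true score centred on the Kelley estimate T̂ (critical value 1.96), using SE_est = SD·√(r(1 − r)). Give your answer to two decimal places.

[73.77, 102.06]

Estimated true score = 0.63600·85 + (1 − 0.63600)·93 ≈ 87.91200
SE_est = 15.00000·√(0.63600·0.36400) ≈ 7.21723
CI = 87.91200 ± 1.96 · 7.21723 → [73.76623, 102.05777]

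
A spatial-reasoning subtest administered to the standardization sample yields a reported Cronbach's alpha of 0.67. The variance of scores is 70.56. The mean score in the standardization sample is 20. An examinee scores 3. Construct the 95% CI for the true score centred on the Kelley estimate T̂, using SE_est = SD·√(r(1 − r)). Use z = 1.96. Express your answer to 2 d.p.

SD = √70.56 ≈ 8.4000
Estimated true score = 0.6700×3 + (1 − 0.6700)×20 ≈ 8.6100
SE_est = SD × √(r(1 − r)) = 8.4000 × √0.2211 ≈ 8.4000 × 0.4702 ≈ 3.9498
CI = 8.6100 ± 1.96 × 3.9498 → [0.8684, 16.3516]

[0.87, 16.35]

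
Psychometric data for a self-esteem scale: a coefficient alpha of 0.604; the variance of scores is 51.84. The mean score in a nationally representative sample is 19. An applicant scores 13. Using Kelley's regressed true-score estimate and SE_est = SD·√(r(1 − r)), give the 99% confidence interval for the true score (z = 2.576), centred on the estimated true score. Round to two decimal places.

SD = √51.84 = 7.20000
T̂ = r·X + (1 − r)·M = 0.60400·13 + 0.39600·19 = 7.85200 + 7.52400 ≈ 15.37600
SE_est = 7.20000·√(0.60400·0.39600) ≈ 3.52126
99% CI: 15.37600 ± 9.07078 ≈ (6.30522, 24.44678)

[6.31, 24.45]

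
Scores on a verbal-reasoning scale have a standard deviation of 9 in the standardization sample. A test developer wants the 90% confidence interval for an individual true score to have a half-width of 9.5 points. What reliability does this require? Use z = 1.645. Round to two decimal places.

Required SEM = 9.5 / 1.645 ≈ 5.77508
r = 1 − (SEM / SD)² = 1 − (5.77508 / 9)² ≈ 1 − 0.41175 ≈ 0.58825

0.59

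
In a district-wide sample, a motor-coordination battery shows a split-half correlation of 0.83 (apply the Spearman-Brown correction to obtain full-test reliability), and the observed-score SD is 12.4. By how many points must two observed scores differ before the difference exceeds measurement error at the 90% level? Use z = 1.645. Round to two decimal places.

8.79

Full-length reliability (Spearman-Brown) = 2(0.83)/(1+0.83) ≈ 0.907
SEM = 12.400 × √(1 − 0.907) = 12.400 × √0.093 ≈ 12.400 × 0.305 ≈ 3.779
SE_diff = √2 × SEM ≈ 5.345
Minimum reliable difference = 1.645 × SE_diff ≈ 1.645 × 5.345 ≈ 8.792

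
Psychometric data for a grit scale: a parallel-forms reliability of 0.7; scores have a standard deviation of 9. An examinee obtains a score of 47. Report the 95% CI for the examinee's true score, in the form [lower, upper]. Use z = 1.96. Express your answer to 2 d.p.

The standard error of measurement is 9.00000×√(1 − 0.70000) ≃ 9.00000×0.54772 ≃ 4.92950.
1.96 × SEM ≃ 9.66183
Interval: (37.33817, 56.66183)

[37.34, 56.66]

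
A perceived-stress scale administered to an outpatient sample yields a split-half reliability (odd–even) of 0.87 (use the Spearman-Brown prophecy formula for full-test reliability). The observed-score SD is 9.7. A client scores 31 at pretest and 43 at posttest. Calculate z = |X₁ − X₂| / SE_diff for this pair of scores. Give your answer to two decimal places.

3.32

Spearman-Brown: r = 2(0.87) / (1 + 0.87) = 1.7400 / 1.8700 ≈ 0.9305
The standard error of measurement is 9.7000×√(1 − 0.9305) ≈ 9.7000×0.2637 ≈ 2.5575.
SE_diff = √2 × SEM ≈ 3.6169
z = 12 / 3.6169 ≈ 3.3177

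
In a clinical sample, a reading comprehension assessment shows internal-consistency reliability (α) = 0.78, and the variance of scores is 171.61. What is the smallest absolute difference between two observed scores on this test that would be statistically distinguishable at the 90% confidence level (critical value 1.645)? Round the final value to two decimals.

SD = √171.61 = 13.1000
The standard error of measurement is 13.1000×√(1 − 0.7800) ≈ 13.1000×0.4690 ≈ 6.1444.
SE_diff = SEM × √2 ≈ 6.1444 × 1.4142 ≈ 8.6896
Minimum reliable difference = 1.645 × SE_diff ≈ 1.645 × 8.6896 ≈ 14.2943

14.29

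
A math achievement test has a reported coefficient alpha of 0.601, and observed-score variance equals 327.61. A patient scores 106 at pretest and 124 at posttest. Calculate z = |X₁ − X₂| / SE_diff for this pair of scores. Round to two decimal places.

1.11

SD = √327.61 ≈ 18.100
SEM = 18.100 · √(1 − 0.601) = 18.100 · √0.399 ≈ 18.100 · 0.632 ≈ 11.433
Standard error of the difference = 11.433·√2 ≈ 16.169
z = |106 − 124| / 16.169 = 18 / 16.169 ≈ 1.113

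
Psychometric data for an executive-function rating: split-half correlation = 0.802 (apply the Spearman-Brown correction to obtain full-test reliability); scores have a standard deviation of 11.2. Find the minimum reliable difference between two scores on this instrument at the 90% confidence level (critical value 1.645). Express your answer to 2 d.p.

8.64

Full-length reliability (Spearman-Brown) = 2(0.802)/(1+0.802) ≈ 0.890
SEM = 11.200 × √(1 − 0.890) = 11.200 × √0.110 ≈ 11.200 × 0.331 ≈ 3.713
Standard error of the difference = 3.713·√2 ≈ 5.250
Minimum reliable difference = 1.645 × SE_diff ≈ 1.645 × 5.250 ≈ 8.637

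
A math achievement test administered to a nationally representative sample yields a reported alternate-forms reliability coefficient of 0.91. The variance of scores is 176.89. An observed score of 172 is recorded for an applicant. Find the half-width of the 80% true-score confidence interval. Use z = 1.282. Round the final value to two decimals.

SD = √176.89 ≈ 13.3000
SEM = 13.3000 · √(1 − 0.9100) = 13.3000 · √0.0900 ≈ 13.3000 · 0.3000 ≈ 3.9900
Margin = 1.282 · 3.9900 ≈ 5.1152

5.12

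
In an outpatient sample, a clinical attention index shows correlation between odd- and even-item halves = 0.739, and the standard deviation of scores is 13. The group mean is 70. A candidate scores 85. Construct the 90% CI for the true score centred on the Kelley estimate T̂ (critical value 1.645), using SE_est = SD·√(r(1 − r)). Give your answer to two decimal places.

[75.11, 90.39]

Spearman-Brown: r = 2(0.739) / (1 + 0.739) = 1.478 / 1.739 ≃ 0.850
T̂ = r·X + (1 − r)·M = 0.850×85 + 0.150×70 ≃ 72.243 + 10.506 ≃ 82.749
SE_est = 13.000×√(0.850×0.150) ≃ 4.643
90% CI: 82.749 ± 7.638 ≃ (75.111, 90.386)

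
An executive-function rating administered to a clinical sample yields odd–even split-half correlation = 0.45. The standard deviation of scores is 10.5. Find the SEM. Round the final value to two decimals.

6.47

r_full = 2·0.45 / (1 + 0.45) ≈ 0.621
SEM = 10.500 · √(1 − 0.621) = 10.500 · √0.379 ≈ 10.500 · 0.616 ≈ 6.467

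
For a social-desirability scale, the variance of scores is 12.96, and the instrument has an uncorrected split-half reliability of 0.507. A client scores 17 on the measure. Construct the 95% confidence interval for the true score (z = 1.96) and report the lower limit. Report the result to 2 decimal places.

SD = √12.96 ≈ 3.6000
Spearman-Brown: r = 2(0.507) / (1 + 0.507) = 1.0140 / 1.5070 ≈ 0.6729
SEM = 3.6000 · √(1 − 0.6729) = 3.6000 · √0.3271 ≈ 3.6000 · 0.5720 ≈ 2.0591
Half-width = 1.96·2.0591 ≈ 4.0358
Lower bound: 17 − 4.0358 = 12.9642

12.96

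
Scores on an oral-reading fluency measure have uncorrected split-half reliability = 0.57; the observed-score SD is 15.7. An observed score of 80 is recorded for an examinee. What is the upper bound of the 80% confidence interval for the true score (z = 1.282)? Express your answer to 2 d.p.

90.53

r_full = 2·0.57 / (1 + 0.57) ≈ 0.7261
The standard error of measurement is 15.7000*√(1 − 0.7261) ≈ 15.7000*0.5233 ≈ 8.2164.
Half-width = 1.282*8.2164 ≈ 10.5335
Upper bound: 80 + 10.5335 = 90.5335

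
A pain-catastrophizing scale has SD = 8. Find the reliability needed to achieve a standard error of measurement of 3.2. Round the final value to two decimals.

r = 1 − (3.200/8)² ≃ 1 − 0.160 ≃ 0.840

0.84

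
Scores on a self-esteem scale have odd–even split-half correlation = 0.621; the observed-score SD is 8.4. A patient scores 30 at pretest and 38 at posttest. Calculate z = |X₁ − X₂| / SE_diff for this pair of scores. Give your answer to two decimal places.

1.39

Spearman-Brown: r = 2(0.621) / (1 + 0.621) = 1.2420 / 1.6210 ≃ 0.7662
The standard error of measurement is 8.4000*√(1 − 0.7662) ≃ 8.4000*0.4835 ≃ 4.0617.
SE_diff = √2 * SEM ≃ 5.7441
z = |30 − 38| / 5.7441 = 8 / 5.7441 ≃ 1.3927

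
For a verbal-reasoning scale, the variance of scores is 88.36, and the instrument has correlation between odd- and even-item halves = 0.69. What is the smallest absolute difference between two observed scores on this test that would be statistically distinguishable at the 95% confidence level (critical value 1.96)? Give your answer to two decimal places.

11.16

σ = 88.36^(1/2) = 9.400
r_full = 2·0.69 / (1 + 0.69) ≈ 0.817
The standard error of measurement is 9.400×√(1 − 0.817) ≈ 9.400×0.428 ≈ 4.026.
Standard error of the difference = 4.026·√2 ≈ 5.694
Smallest detectable difference = 1.96×5.694 ≈ 11.159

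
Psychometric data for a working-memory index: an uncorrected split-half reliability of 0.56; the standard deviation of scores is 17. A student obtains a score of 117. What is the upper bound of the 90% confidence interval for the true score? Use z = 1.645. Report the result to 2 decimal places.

Spearman-Brown: r = 2(0.56) / (1 + 0.56) = 1.120 / 1.560 ≃ 0.718
The standard error of measurement is 17.000×√(1 − 0.718) ≃ 17.000×0.531 ≃ 9.028.
1.645 × SEM ≃ 14.852
Upper limit = 117 + 14.852 ≃ 131.852

131.85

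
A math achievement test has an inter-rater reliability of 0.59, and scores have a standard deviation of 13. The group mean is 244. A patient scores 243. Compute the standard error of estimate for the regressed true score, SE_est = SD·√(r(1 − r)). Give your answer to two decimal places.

6.39

SE_est = 13.0000*√(0.5900*0.4100) ≈ 6.3938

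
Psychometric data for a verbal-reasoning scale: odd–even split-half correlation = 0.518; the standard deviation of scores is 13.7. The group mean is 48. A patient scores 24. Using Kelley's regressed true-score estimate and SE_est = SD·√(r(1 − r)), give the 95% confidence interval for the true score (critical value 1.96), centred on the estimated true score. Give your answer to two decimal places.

Full-length reliability (Spearman-Brown) = 2(0.518)/(1+0.518) ≃ 0.682
Estimated true score = 0.682*24 + (1 − 0.682)*48 ≃ 31.621
SE_est = SD * √(r(1 − r)) = 13.700 * √0.217 ≃ 13.700 * 0.466 ≃ 6.378
95% CI: 31.621 ± 12.500 ≃ (19.121, 44.121)

[19.12, 44.12]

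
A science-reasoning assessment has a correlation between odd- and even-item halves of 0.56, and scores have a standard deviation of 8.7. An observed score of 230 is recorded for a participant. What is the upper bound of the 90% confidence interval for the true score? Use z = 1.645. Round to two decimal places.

237.60

Full-length reliability (Spearman-Brown) = 2(0.56)/(1+0.56) ≃ 0.718
SEM = 8.700·√(1 − 0.718) ≃ 4.620
1.645 · SEM ≃ 7.601
Upper bound: 230 + 7.601 = 237.601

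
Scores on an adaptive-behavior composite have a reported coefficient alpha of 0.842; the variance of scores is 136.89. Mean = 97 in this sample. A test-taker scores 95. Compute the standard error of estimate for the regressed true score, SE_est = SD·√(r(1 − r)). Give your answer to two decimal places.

SD = √136.89 ≈ 11.7000
SE_est = 11.7000×√(0.8420×0.1580) ≈ 4.2675

4.27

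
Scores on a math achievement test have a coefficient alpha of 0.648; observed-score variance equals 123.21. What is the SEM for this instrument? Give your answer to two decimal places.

SD = √123.21 ≈ 11.10000
SEM = 11.10000 · √(1 − 0.64800) = 11.10000 · √0.35200 ≈ 11.10000 · 0.59330 ≈ 6.58558

6.59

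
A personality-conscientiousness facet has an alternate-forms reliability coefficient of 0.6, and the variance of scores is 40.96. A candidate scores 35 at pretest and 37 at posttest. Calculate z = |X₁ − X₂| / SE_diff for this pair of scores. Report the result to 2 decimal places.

SD = √40.96 ≈ 6.400
The standard error of measurement is 6.400×√(1 − 0.600) ≈ 6.400×0.632 ≈ 4.048.
Standard error of the difference = 4.048·√2 ≈ 5.724
z = |35 − 37| / 5.724 = 2 / 5.724 ≈ 0.349

0.35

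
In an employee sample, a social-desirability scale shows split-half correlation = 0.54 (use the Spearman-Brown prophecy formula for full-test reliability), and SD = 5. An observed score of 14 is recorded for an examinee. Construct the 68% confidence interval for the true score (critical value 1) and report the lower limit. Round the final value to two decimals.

Spearman-Brown: r = 2(0.54) / (1 + 0.54) = 1.080 / 1.540 ≈ 0.701
The standard error of measurement is 5.000·√(1 − 0.701) ≈ 5.000·0.547 ≈ 2.733.
1 · SEM ≈ 2.733
Lower limit = 14 − 2.733 ≈ 11.267

11.27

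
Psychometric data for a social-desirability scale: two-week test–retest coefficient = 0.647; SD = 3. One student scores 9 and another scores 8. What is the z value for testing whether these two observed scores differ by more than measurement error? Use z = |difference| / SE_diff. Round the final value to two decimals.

SEM = 3.00000 × √(1 − 0.64700) = 3.00000 × √0.35300 ≈ 3.00000 × 0.59414 ≈ 1.78241
SE_diff = √2 × SEM ≈ 2.52071
z = 1 / 2.52071 ≈ 0.39671

0.40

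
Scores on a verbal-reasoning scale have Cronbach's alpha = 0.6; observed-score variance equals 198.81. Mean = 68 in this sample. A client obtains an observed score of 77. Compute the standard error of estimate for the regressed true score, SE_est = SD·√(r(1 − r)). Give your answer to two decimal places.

σ = 198.81^(1/2) = 14.100
SE_est = 14.100·√[r(1 − r)] ≈ 6.908

6.91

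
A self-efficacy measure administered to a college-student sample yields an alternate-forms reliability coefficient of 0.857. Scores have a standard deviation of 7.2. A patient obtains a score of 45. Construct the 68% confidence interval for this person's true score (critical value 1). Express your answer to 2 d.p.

[42.28, 47.72]

SEM = 7.20000*√(1 − 0.85700) ≈ 2.72270
Half-width = 1*2.72270 ≈ 2.72270
CI = 45 ± 2.72270 → [42.27730, 47.72270]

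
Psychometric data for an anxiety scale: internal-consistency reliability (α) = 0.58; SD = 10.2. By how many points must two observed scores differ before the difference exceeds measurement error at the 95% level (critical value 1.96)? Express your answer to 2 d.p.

18.32

SEM = 10.200 * √(1 − 0.580) = 10.200 * √0.420 ≃ 10.200 * 0.648 ≃ 6.610
Standard error of the difference = 6.610·√2 ≃ 9.348
Smallest detectable difference = 1.96*9.348 ≃ 18.323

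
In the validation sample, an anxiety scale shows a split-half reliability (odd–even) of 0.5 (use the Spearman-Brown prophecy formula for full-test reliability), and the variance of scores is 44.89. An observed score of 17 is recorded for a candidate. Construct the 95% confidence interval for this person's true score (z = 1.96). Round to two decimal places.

[9.42, 24.58]

σ = 44.89^(1/2) = 6.700
r_full = 2·0.5 / (1 + 0.5) ≃ 0.667
SEM = 6.700 * √(1 − 0.667) = 6.700 * √0.333 ≃ 6.700 * 0.577 ≃ 3.868
Half-width = 1.96*3.868 ≃ 7.582
CI = 17 ± 7.582 → [9.418, 24.582]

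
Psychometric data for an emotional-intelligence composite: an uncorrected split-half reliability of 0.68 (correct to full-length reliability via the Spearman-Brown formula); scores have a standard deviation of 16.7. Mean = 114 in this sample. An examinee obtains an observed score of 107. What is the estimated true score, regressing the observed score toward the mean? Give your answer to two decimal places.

Full-length reliability (Spearman-Brown) = 2(0.68)/(1+0.68) ≃ 0.8095
T̂ = 0.8095(107) + 0.1905(114) ≃ 108.3333

108.33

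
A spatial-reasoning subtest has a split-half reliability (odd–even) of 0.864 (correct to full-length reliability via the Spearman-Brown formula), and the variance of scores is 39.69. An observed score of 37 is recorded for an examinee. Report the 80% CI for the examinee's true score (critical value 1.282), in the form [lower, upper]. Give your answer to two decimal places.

SD = √39.69 = 6.300
r_full = 2·0.864 / (1 + 0.864) ≈ 0.927
SEM = 6.300 * √(1 − 0.927) = 6.300 * √0.073 ≈ 6.300 * 0.270 ≈ 1.702
Half-width = 1.282*1.702 ≈ 2.182
80% CI: 37 ± 2.182 = [34.818, 39.182]

[34.82, 39.18]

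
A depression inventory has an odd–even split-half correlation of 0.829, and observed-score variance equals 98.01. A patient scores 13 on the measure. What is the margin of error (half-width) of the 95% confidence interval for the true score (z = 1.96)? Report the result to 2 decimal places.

5.93

σ = 98.01^(1/2) = 9.900
r_full = 2·0.829 / (1 + 0.829) ≃ 0.907
SEM = 9.900 * √(1 − 0.907) = 9.900 * √0.093 ≃ 9.900 * 0.306 ≃ 3.027
Half-width = 1.96*3.027 ≃ 5.933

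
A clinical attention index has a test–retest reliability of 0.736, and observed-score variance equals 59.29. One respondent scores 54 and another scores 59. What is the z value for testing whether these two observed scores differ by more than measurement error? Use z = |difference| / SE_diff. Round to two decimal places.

0.89

SD = √59.29 ≃ 7.700
SEM = 7.700*√(1 − 0.736) ≃ 3.956
Standard error of the difference = 3.956·√2 ≃ 5.595
z = 5 / 5.595 ≃ 0.894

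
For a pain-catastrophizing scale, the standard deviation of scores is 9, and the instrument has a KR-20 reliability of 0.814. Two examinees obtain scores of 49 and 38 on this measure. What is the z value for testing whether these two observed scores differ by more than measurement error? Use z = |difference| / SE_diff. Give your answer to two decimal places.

The standard error of measurement is 9.0000×√(1 − 0.8140) ≈ 9.0000×0.4313 ≈ 3.8815.
Standard error of the difference = 3.8815·√2 ≈ 5.4893
z = |49 − 38| / 5.4893 = 11 / 5.4893 ≈ 2.0039

2.00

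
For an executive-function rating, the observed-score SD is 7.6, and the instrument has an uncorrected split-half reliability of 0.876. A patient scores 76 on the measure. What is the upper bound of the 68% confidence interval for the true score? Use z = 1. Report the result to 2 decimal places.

77.95

Spearman-Brown: r = 2(0.876) / (1 + 0.876) = 1.7520 / 1.8760 ≈ 0.9339
SEM = 7.6000·√(1 − 0.9339) ≈ 1.9539
Margin = 1 · 1.9539 ≈ 1.9539
Upper bound: 76 + 1.9539 = 77.9539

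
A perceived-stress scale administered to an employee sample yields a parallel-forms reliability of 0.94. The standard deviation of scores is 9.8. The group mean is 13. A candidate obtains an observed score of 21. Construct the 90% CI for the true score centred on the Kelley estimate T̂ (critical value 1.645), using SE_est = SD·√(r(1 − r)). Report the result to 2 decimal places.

[16.69, 24.35]

T̂ = r·X + (1 − r)·M = 0.94000*21 + 0.06000*13 = 19.74000 + 0.78000 ≈ 20.52000
SE_est = SD * √(r(1 − r)) = 9.80000 * √0.05640 ≈ 9.80000 * 0.23749 ≈ 2.32737
90% CI: 20.52000 ± 3.82853 ≈ (16.69147, 24.34853)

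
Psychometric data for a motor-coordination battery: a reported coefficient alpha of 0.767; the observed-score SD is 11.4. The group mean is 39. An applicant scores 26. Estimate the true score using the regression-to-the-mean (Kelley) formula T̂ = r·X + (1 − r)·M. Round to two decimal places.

T̂ = r·X + (1 − r)·M = 0.767×26 + 0.233×39 = 19.942 + 9.087 ≃ 29.029

29.03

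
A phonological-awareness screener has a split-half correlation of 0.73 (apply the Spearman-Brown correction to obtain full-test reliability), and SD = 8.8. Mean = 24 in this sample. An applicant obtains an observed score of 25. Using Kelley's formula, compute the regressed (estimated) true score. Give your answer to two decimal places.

Spearman-Brown: r = 2(0.73) / (1 + 0.73) = 1.46000 / 1.73000 ≃ 0.84393
Estimated true score = 0.84393·25 + (1 − 0.84393)·24 ≃ 24.84393

24.84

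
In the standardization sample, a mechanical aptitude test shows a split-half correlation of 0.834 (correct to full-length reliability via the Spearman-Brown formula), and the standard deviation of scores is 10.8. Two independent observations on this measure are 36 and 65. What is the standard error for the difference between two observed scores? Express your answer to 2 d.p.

Spearman-Brown: r = 2(0.834) / (1 + 0.834) = 1.6680 / 1.8340 ≈ 0.9095
SEM = 10.8000 * √(1 − 0.9095) = 10.8000 * √0.0905 ≈ 10.8000 * 0.3009 ≈ 3.2492
SE_diff = √2 * SEM ≈ 4.5951

4.60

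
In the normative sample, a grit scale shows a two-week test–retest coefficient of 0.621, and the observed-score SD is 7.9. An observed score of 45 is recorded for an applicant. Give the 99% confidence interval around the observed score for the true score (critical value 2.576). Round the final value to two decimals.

SEM = 7.9000 · √(1 − 0.6210) = 7.9000 · √0.3790 ≈ 7.9000 · 0.6156 ≈ 4.8635
2.576 · SEM ≈ 12.5283
99% CI: 45 ± 12.5283 = [32.4717, 57.5283]

[32.47, 57.53]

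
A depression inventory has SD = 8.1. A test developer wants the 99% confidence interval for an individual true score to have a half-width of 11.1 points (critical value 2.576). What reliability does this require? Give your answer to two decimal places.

SEM needed = half-width / z = 11.1/2.576 ≈ 4.30901
r = 1 − (SEM / SD)² = 1 − (4.30901 / 8.1)² ≈ 1 − 0.28300 ≈ 0.71700

0.72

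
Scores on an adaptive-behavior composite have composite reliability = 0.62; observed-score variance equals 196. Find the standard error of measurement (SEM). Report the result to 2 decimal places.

SD = √196 ≈ 14.00000
SEM = 14.00000 · √(1 − 0.62000) = 14.00000 · √0.38000 ≈ 14.00000 · 0.61644 ≈ 8.63018

8.63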